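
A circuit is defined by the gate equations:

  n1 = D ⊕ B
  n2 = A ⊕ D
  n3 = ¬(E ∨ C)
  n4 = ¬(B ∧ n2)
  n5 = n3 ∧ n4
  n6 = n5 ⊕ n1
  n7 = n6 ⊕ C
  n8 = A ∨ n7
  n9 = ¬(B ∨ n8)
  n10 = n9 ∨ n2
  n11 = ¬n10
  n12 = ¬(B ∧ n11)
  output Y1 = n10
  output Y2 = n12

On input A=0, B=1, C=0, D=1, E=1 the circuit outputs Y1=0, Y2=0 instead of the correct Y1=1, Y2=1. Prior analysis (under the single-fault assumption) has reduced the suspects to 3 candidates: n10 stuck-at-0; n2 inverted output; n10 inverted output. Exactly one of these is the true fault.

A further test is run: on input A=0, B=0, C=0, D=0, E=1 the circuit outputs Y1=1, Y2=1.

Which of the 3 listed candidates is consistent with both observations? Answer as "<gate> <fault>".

n2 inverted output

Evaluate each candidate on input A=0, B=0, C=0, D=0, E=1:
  n10 stuck-at-0: n1=0, n2=0, n3=0, n4=1, n5=0, n6=0, n7=0, n8=0, n9=1, n10=0 [stuck-at-0], n11=1, n12=1 → Y1=0, Y2=1 — eliminated
  n2 inverted output: n1=0, n2=1 [inverted output], n3=0, n4=1, n5=0, n6=0, n7=0, n8=0, n9=1, n10=1, n11=0, n12=1 → Y1=1, Y2=1 — matches
  n10 inverted output: n1=0, n2=0, n3=0, n4=1, n5=0, n6=0, n7=0, n8=0, n9=1, n10=0 [inverted output], n11=1, n12=1 → Y1=0, Y2=1 — eliminated
Only n2 inverted output reproduces the observed Y1=1, Y2=1.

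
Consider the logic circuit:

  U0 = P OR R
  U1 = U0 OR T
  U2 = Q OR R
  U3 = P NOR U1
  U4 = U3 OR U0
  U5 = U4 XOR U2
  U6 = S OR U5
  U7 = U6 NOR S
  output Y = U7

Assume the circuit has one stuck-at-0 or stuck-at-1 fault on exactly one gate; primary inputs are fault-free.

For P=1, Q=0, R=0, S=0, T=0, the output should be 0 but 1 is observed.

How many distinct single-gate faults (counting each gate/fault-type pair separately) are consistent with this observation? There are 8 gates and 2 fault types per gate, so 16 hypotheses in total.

6

Fault-free: U0=1, U1=1, U2=0, U3=0, U4=1, U5=1, U6=1, U7=0 → 0. Observed 1.
  U0: stuck-at-0 ✓; others ✗
  U1: none of the 2 fault types match ✗
  U2: stuck-at-1 ✓; others ✗
  U3: none of the 2 fault types match ✗
  U4: stuck-at-0 ✓; others ✗
  U5: stuck-at-0 ✓; others ✗
  U6: stuck-at-0 ✓; others ✗
  U7: stuck-at-1 ✓; others ✗
Consistent faults: {U0 stuck-at-0, U2 stuck-at-1, U4 stuck-at-0, U5 stuck-at-0, U6 stuck-at-0, U7 stuck-at-1} — 6 in all.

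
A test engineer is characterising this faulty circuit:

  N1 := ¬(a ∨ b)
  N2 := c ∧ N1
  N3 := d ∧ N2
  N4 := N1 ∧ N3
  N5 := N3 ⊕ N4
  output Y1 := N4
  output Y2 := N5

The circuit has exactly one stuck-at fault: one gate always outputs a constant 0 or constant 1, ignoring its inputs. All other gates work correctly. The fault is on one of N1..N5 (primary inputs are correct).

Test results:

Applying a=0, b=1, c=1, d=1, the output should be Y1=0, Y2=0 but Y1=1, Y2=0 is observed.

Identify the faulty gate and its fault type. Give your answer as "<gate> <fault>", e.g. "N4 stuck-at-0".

Fault-free values for test 1 (a=0, b=1, c=1, d=1): N1=0, N2=0, N3=0, N4=0, N5=0, giving Y1=0, Y2=0. Observed Y1=1, Y2=0.
Test 1: faults giving observed Y1=1, Y2=0 are {N1 stuck-at-1}.
Only N1 stuck-at-1 is consistent with every test.

N1 stuck-at-1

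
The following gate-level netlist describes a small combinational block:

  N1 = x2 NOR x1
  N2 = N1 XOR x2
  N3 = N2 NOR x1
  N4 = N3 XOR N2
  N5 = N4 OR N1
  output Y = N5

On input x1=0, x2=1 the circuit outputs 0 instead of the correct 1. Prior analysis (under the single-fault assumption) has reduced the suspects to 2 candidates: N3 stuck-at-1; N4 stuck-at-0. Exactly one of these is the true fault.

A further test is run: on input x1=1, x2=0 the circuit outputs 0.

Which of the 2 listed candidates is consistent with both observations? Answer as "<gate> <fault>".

Evaluate each candidate on input x1=1, x2=0:
  N3 stuck-at-1: N1=0, N2=0, N3=1 [stuck-at-1], N4=1, N5=1 → 1 — eliminated
  N4 stuck-at-0: N1=0, N2=0, N3=0, N4=0 [stuck-at-0], N5=0 → 0 — matches
Only N4 stuck-at-0 reproduces the observed 0.

N4 stuck-at-0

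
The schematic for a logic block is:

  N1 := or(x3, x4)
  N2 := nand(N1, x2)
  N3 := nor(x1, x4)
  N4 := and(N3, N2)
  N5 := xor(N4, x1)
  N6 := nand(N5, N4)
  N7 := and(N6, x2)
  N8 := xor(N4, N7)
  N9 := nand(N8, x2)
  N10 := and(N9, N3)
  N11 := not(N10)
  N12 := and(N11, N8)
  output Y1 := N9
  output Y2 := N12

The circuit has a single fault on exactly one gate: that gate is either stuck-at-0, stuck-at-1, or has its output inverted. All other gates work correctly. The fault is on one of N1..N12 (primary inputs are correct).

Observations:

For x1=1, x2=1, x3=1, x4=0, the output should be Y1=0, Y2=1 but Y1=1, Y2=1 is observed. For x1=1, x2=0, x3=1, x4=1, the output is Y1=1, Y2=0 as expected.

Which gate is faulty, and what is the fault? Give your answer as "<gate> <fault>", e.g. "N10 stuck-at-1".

N9 stuck-at-1

Fault-free values for test 1 (x1=1, x2=1, x3=1, x4=0): N1=1, N2=0, N3=0, N4=0, N5=1, N6=1, N7=1, N8=1, N9=0, N10=0, N11=1, N12=1, giving Y1=0, Y2=1. Observed Y1=1, Y2=1.
Test 1: faults giving observed Y1=1, Y2=1 are {N9 stuck-at-1, N9 inverted output}.
Test 2 (x1=1, x2=0, x3=1, x4=1): fault-free N1=1, N2=1, N3=0, N4=0, N5=1, N6=1, N7=0, N8=0, N9=1, N10=0, N11=1, N12=0 → Y1=1, Y2=0; observed Y1=1, Y2=0. Eliminates N9 inverted output.
Only N9 stuck-at-1 is consistent with every test.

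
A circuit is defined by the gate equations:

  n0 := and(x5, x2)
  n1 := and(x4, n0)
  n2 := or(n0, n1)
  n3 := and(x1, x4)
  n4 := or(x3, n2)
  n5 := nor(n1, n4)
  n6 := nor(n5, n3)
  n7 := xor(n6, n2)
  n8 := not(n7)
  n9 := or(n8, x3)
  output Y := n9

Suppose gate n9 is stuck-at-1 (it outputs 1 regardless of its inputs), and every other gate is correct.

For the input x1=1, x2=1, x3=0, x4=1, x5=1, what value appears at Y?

1

Propagate with n9 forced: n0=1, n1=1, n2=1, n3=1, n4=1, n5=0, n6=0, n7=1, n8=0, n9=1 [stuck-at-1].
So Y = 1. (Without the fault it would be 0.)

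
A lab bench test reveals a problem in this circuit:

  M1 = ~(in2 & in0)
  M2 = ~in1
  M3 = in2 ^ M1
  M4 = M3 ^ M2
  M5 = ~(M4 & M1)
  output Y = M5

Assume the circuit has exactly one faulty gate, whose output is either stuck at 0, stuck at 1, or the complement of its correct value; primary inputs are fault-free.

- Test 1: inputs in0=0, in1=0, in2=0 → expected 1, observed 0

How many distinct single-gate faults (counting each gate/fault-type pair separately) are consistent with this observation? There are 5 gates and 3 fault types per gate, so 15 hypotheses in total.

Fault-free: M1=1, M2=1, M3=1, M4=0, M5=1 → 1. Observed 0.
  M1: none of the 3 fault types match ✗
  M2: stuck-at-0, inverted output ✓; others ✗
  M3: stuck-at-0, inverted output ✓; others ✗
  M4: stuck-at-1, inverted output ✓; others ✗
  M5: stuck-at-0, inverted output ✓; others ✗
Consistent faults: {M2 stuck-at-0, M2 inverted output, M3 stuck-at-0, M3 inverted output, M4 stuck-at-1, M4 inverted output, M5 stuck-at-0, M5 inverted output} — 8 in all.

8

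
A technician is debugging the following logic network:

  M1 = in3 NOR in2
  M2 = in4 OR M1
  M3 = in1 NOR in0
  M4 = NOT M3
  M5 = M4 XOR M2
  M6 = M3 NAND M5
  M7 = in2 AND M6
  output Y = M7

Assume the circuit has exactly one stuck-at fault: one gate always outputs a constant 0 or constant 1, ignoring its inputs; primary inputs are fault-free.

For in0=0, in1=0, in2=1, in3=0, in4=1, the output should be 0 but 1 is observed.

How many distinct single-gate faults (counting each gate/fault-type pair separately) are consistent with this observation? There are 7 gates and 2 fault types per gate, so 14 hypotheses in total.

Fault-free: M1=0, M2=1, M3=1, M4=0, M5=1, M6=0, M7=0 → 0. Observed 1.
  M1 stuck-at-0: output 0 ✗
  M1 stuck-at-1: output 0 ✗
  M2 stuck-at-0: output 1 ✓
  M2 stuck-at-1: output 0 ✗
  M3 stuck-at-0: output 1 ✓
  M3 stuck-at-1: output 0 ✗
  M4 stuck-at-0: output 0 ✗
  M4 stuck-at-1: output 1 ✓
  M5 stuck-at-0: output 1 ✓
  M5 stuck-at-1: output 0 ✗
  M6 stuck-at-0: output 0 ✗
  M6 stuck-at-1: output 1 ✓
  M7 stuck-at-0: output 0 ✗
  M7 stuck-at-1: output 1 ✓
Consistent faults: {M2 stuck-at-0, M3 stuck-at-0, M4 stuck-at-1, M5 stuck-at-0, M6 stuck-at-1, M7 stuck-at-1} — 6 in all.

6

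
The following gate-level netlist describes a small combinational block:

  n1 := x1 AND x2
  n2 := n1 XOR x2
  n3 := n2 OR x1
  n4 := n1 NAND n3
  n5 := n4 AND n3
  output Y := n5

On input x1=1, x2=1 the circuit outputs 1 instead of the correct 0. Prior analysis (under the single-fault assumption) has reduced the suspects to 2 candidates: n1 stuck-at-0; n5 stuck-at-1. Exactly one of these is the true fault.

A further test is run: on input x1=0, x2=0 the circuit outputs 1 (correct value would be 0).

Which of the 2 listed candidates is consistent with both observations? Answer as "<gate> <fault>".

n5 stuck-at-1

Evaluate each candidate on input x1=0, x2=0:
  n1 stuck-at-0: n1=0 [stuck-at-0], n2=0, n3=0, n4=1, n5=0 → 0 — eliminated
  n5 stuck-at-1: n1=0, n2=0, n3=0, n4=1, n5=1 [stuck-at-1] → 1 — matches
Only n5 stuck-at-1 reproduces the observed 1.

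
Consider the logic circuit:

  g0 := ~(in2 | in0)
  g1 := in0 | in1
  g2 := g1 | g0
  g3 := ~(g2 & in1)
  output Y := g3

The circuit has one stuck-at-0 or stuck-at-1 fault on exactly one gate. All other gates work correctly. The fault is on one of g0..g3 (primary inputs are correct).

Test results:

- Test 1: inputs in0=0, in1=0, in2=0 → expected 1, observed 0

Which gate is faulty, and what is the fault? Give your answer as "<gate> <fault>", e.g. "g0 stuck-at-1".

Fault-free values for test 1 (in0=0, in1=0, in2=0): g0=1, g1=0, g2=1, g3=1, giving Y=1. Observed 0.
Test 1: faults giving observed 0 are {g3 stuck-at-0}.
Only g3 stuck-at-0 is consistent with every test.

g3 stuck-at-0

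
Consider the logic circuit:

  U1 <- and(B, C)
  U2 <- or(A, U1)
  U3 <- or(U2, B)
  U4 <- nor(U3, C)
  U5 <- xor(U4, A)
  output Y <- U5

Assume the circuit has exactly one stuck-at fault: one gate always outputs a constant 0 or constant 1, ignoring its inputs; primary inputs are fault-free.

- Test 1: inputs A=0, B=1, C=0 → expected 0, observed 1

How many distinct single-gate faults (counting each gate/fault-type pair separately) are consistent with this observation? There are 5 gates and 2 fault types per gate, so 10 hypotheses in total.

3

Fault-free: U1=0, U2=0, U3=1, U4=0, U5=0 → 0. Observed 1.
  U1 stuck-at-0: output 0 ✗
  U1 stuck-at-1: output 0 ✗
  U2 stuck-at-0: output 0 ✗
  U2 stuck-at-1: output 0 ✗
  U3 stuck-at-0: output 1 ✓
  U3 stuck-at-1: output 0 ✗
  U4 stuck-at-0: output 0 ✗
  U4 stuck-at-1: output 1 ✓
  U5 stuck-at-0: output 0 ✗
  U5 stuck-at-1: output 1 ✓
Consistent faults: {U3 stuck-at-0, U4 stuck-at-1, U5 stuck-at-1} — 3 in all.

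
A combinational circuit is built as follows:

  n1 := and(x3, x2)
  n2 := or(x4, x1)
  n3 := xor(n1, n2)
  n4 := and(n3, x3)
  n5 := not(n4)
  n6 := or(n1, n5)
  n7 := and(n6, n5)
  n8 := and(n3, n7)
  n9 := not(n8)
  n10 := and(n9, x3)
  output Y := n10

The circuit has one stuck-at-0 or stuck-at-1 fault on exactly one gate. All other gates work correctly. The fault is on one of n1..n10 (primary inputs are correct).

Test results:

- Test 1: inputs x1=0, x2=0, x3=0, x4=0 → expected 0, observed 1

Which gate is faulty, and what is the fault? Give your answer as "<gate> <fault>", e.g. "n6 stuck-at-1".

n10 stuck-at-1

Fault-free values for test 1 (x1=0, x2=0, x3=0, x4=0): n1=0, n2=0, n3=0, n4=0, n5=1, n6=1, n7=1, n8=0, n9=1, n10=0, giving Y=0. Observed 1.
Test 1: faults giving observed 1 are {n10 stuck-at-1}.
Only n10 stuck-at-1 is consistent with every test.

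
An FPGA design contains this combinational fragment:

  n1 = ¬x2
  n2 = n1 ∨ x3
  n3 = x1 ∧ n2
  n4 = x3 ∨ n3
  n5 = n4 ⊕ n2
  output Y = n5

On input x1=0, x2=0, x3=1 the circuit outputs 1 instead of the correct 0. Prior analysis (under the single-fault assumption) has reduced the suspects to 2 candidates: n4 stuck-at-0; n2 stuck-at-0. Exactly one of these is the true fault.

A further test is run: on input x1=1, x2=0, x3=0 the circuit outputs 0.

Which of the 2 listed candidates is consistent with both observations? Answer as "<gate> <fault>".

n2 stuck-at-0

Evaluate each candidate on input x1=1, x2=0, x3=0:
  n4 stuck-at-0: n1=1, n2=1, n3=1, n4=0 [stuck-at-0], n5=1 → 1 — eliminated
  n2 stuck-at-0: n1=1, n2=0 [stuck-at-0], n3=0, n4=0, n5=0 → 0 — matches
Only n2 stuck-at-0 reproduces the observed 0.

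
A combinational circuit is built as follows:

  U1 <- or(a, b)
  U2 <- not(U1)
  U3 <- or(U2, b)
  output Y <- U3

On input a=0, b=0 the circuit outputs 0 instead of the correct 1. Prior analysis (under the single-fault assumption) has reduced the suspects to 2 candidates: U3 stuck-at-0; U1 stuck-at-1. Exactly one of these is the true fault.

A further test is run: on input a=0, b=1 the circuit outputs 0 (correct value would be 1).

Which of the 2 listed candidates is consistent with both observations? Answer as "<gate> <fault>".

Evaluate each candidate on input a=0, b=1:
  U3 stuck-at-0: U1=1, U2=0, U3=0 [stuck-at-0] → 0 — matches
  U1 stuck-at-1: U1=1 [stuck-at-1], U2=0, U3=1 → 1 — eliminated
Only U3 stuck-at-0 reproduces the observed 0.

U3 stuck-at-0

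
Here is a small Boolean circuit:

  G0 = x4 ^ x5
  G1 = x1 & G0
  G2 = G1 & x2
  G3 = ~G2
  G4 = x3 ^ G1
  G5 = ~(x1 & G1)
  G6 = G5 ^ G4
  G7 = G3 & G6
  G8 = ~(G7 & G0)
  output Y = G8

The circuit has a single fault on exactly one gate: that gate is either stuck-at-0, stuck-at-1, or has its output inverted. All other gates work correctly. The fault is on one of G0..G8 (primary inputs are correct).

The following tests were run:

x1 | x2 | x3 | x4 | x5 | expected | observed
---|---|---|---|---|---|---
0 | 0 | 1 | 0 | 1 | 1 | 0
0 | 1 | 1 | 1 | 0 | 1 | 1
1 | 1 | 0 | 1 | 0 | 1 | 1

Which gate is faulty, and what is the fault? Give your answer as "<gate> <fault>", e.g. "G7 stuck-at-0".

Fault-free values for test 1 (x1=0, x2=0, x3=1, x4=0, x5=1): G0=1, G1=0, G2=0, G3=1, G4=1, G5=1, G6=0, G7=0, G8=1, giving Y=1. Observed 0.
Test 1: faults giving observed 0 are {G1 stuck-at-1, G1 inverted output, G4 stuck-at-0, G4 inverted output, G5 stuck-at-0, G5 inverted output, G6 stuck-at-1, G6 inverted output, G7 stuck-at-1, G7 inverted output, G8 stuck-at-0, G8 inverted output}.
Test 2 (x1=0, x2=1, x3=1, x4=1, x5=0): fault-free G0=1, G1=0, G2=0, G3=1, G4=1, G5=1, G6=0, G7=0, G8=1 → 1; observed 1. Eliminates G4 stuck-at-0, G4 inverted output, G5 stuck-at-0, G5 inverted output, G6 stuck-at-1, G6 inverted output, G7 stuck-at-1, G7 inverted output, G8 stuck-at-0, G8 inverted output.
Test 3 (x1=1, x2=1, x3=0, x4=1, x5=0): fault-free G0=1, G1=1, G2=1, G3=0, G4=1, G5=0, G6=1, G7=0, G8=1 → 1; observed 1. Eliminates G1 inverted output.
Only G1 stuck-at-1 is consistent with every test.

G1 stuck-at-1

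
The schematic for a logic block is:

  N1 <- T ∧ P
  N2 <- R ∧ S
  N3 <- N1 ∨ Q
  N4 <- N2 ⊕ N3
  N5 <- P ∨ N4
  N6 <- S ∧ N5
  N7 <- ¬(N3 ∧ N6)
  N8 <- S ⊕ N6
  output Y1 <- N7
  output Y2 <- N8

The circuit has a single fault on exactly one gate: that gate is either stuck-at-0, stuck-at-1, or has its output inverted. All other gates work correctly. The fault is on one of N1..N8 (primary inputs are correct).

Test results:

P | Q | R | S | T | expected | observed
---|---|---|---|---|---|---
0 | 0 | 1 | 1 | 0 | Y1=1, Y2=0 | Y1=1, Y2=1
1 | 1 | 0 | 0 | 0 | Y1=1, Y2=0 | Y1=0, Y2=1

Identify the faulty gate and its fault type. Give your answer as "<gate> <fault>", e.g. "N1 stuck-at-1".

N6 inverted output

Fault-free values for test 1 (P=0, Q=0, R=1, S=1, T=0): N1=0, N2=1, N3=0, N4=1, N5=1, N6=1, N7=1, N8=0, giving Y1=1, Y2=0. Observed Y1=1, Y2=1.
Test 1: faults giving observed Y1=1, Y2=1 are {N1 stuck-at-1, N1 inverted output, N2 stuck-at-0, N2 inverted output, N3 stuck-at-1, N3 inverted output, N4 stuck-at-0, N4 inverted output, N5 stuck-at-0, N5 inverted output, N6 stuck-at-0, N6 inverted output, N8 stuck-at-1, N8 inverted output}.
Test 2 (P=1, Q=1, R=0, S=0, T=0): fault-free N1=0, N2=0, N3=1, N4=1, N5=1, N6=0, N7=1, N8=0 → Y1=1, Y2=0; observed Y1=0, Y2=1. Eliminates N1 stuck-at-1, N1 inverted output, N2 stuck-at-0, N2 inverted output, N3 stuck-at-1, N3 inverted output, N4 stuck-at-0, N4 inverted output, N5 stuck-at-0, N5 inverted output, N6 stuck-at-0, N8 stuck-at-1, N8 inverted output.
Only N6 inverted output is consistent with every test.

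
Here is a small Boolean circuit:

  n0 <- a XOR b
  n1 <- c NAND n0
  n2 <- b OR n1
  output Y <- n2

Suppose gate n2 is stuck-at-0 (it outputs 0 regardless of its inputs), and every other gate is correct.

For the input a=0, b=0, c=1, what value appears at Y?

0

Propagate with n2 forced: n0=0, n1=1, n2=0 [stuck-at-0].
So Y = 0. (Without the fault it would be 1.)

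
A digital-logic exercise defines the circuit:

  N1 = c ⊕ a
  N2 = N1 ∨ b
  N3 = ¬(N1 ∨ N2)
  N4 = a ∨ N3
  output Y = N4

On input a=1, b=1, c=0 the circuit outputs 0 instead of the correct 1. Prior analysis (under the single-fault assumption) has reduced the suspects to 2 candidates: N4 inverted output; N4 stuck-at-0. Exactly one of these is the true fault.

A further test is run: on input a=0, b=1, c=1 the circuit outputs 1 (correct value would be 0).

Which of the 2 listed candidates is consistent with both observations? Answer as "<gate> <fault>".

Evaluate each candidate on input a=0, b=1, c=1:
  N4 inverted output: N1=1, N2=1, N3=0, N4=1 [inverted output] → 1 — matches
  N4 stuck-at-0: N1=1, N2=1, N3=0, N4=0 [stuck-at-0] → 0 — eliminated
Only N4 inverted output reproduces the observed 1.

N4 inverted output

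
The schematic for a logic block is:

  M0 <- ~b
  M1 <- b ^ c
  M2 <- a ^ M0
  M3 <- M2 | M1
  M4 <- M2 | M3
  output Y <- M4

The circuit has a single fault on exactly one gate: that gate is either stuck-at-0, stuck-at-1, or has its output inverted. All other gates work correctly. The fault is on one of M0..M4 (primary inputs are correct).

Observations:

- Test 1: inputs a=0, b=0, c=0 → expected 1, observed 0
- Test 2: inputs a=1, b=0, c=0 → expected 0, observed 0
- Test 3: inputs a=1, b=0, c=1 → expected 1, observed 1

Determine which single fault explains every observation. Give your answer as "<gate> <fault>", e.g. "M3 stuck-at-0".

Fault-free values for test 1 (a=0, b=0, c=0): M0=1, M1=0, M2=1, M3=1, M4=1, giving Y=1. Observed 0.
Test 1: faults giving observed 0 are {M0 stuck-at-0, M0 inverted output, M2 stuck-at-0, M2 inverted output, M4 stuck-at-0, M4 inverted output}.
Test 2 (a=1, b=0, c=0): fault-free M0=1, M1=0, M2=0, M3=0, M4=0 → 0; observed 0. Eliminates M0 stuck-at-0, M0 inverted output, M2 inverted output, M4 inverted output.
Test 3 (a=1, b=0, c=1): fault-free M0=1, M1=1, M2=0, M3=1, M4=1 → 1; observed 1. Eliminates M4 stuck-at-0.
Only M2 stuck-at-0 is consistent with every test.

M2 stuck-at-0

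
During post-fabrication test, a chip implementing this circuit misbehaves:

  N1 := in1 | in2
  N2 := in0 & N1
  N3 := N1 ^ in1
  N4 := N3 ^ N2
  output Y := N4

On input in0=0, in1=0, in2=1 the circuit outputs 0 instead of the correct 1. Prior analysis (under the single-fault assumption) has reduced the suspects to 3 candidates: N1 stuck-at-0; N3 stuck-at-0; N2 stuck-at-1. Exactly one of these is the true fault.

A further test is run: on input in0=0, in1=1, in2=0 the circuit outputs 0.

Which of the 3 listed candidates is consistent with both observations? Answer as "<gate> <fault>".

Evaluate each candidate on input in0=0, in1=1, in2=0:
  N1 stuck-at-0: N1=0 [stuck-at-0], N2=0, N3=1, N4=1 → 1 — eliminated
  N3 stuck-at-0: N1=1, N2=0, N3=0 [stuck-at-0], N4=0 → 0 — matches
  N2 stuck-at-1: N1=1, N2=1 [stuck-at-1], N3=0, N4=1 → 1 — eliminated
Only N3 stuck-at-0 reproduces the observed 0.

N3 stuck-at-0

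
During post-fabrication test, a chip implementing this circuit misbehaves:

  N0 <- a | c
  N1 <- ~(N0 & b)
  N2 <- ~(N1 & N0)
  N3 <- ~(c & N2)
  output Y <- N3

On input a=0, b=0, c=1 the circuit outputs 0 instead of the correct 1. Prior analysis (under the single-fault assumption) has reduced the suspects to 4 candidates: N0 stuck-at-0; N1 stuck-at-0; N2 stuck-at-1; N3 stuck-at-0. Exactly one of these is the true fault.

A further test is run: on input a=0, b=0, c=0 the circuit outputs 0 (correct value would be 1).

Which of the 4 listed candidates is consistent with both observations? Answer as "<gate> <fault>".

Evaluate each candidate on input a=0, b=0, c=0:
  N0 stuck-at-0: N0=0 [stuck-at-0], N1=1, N2=1, N3=1 → 1 — eliminated
  N1 stuck-at-0: N0=0, N1=0 [stuck-at-0], N2=1, N3=1 → 1 — eliminated
  N2 stuck-at-1: N0=0, N1=1, N2=1 [stuck-at-1], N3=1 → 1 — eliminated
  N3 stuck-at-0: N0=0, N1=1, N2=1, N3=0 [stuck-at-0] → 0 — matches
Only N3 stuck-at-0 reproduces the observed 0.

N3 stuck-at-0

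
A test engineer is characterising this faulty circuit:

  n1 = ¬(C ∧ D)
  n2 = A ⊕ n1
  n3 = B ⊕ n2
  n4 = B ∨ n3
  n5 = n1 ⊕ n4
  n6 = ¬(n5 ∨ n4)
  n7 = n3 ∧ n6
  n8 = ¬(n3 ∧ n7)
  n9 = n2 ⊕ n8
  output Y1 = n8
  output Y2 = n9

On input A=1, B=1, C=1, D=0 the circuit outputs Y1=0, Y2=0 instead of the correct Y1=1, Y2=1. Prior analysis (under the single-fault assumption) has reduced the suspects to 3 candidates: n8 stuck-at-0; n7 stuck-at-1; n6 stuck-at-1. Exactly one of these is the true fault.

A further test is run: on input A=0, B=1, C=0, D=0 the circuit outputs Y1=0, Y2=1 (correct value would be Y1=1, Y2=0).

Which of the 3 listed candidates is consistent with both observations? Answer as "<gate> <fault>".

n8 stuck-at-0

Evaluate each candidate on input A=0, B=1, C=0, D=0:
  n8 stuck-at-0: n1=1, n2=1, n3=0, n4=1, n5=0, n6=0, n7=0, n8=0 [stuck-at-0], n9=1 → Y1=0, Y2=1 — matches
  n7 stuck-at-1: n1=1, n2=1, n3=0, n4=1, n5=0, n6=0, n7=1 [stuck-at-1], n8=1, n9=0 → Y1=1, Y2=0 — eliminated
  n6 stuck-at-1: n1=1, n2=1, n3=0, n4=1, n5=0, n6=1 [stuck-at-1], n7=0, n8=1, n9=0 → Y1=1, Y2=0 — eliminated
Only n8 stuck-at-0 reproduces the observed Y1=0, Y2=1.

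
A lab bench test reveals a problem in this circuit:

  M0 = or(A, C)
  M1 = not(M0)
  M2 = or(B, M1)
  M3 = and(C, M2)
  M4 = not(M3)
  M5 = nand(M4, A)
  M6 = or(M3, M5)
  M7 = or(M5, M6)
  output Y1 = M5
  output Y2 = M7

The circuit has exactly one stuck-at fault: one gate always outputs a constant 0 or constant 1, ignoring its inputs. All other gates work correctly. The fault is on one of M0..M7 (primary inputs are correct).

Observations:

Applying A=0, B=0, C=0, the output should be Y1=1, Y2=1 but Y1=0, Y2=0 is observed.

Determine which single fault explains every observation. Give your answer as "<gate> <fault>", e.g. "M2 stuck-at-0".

M5 stuck-at-0

Fault-free values for test 1 (A=0, B=0, C=0): M0=0, M1=1, M2=1, M3=0, M4=1, M5=1, M6=1, M7=1, giving Y1=1, Y2=1. Observed Y1=0, Y2=0.
Test 1: faults giving observed Y1=0, Y2=0 are {M5 stuck-at-0}.
Only M5 stuck-at-0 is consistent with every test.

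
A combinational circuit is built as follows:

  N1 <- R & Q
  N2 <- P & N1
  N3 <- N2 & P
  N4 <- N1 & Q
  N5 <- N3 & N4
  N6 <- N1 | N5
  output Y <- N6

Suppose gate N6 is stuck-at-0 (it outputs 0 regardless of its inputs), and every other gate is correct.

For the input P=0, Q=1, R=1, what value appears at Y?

Propagate with N6 forced: N1=1, N2=0, N3=0, N4=1, N5=0, N6=0 [stuck-at-0].
So Y = 0. (Without the fault it would be 1.)

0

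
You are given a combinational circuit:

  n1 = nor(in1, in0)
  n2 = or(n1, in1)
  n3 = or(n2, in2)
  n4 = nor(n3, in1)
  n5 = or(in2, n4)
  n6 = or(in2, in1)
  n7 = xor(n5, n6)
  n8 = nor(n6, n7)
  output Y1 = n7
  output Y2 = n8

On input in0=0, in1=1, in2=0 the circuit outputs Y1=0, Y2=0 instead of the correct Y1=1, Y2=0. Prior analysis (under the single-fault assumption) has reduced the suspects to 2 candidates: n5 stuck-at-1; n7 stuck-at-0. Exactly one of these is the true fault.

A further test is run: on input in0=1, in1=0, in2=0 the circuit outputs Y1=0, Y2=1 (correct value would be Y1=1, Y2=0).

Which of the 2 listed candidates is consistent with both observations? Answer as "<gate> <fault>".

Evaluate each candidate on input in0=1, in1=0, in2=0:
  n5 stuck-at-1: n1=0, n2=0, n3=0, n4=1, n5=1 [stuck-at-1], n6=0, n7=1, n8=0 → Y1=1, Y2=0 — eliminated
  n7 stuck-at-0: n1=0, n2=0, n3=0, n4=1, n5=1, n6=0, n7=0 [stuck-at-0], n8=1 → Y1=0, Y2=1 — matches
Only n7 stuck-at-0 reproduces the observed Y1=0, Y2=1.

n7 stuck-at-0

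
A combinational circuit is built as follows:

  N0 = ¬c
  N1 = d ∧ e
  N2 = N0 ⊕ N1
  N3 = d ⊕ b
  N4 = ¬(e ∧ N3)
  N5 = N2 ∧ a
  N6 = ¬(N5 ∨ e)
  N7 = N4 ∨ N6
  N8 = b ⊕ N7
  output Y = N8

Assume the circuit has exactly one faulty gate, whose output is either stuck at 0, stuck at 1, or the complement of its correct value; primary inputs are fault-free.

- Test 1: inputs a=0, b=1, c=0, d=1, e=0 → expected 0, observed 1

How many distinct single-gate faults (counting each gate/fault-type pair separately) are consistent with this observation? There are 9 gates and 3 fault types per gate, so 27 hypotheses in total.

Fault-free: N0=1, N1=0, N2=1, N3=0, N4=1, N5=0, N6=1, N7=1, N8=0 → 0. Observed 1.
  N0: none of the 3 fault types match ✗
  N1: none of the 3 fault types match ✗
  N2: none of the 3 fault types match ✗
  N3: none of the 3 fault types match ✗
  N4: none of the 3 fault types match ✗
  N5: none of the 3 fault types match ✗
  N6: none of the 3 fault types match ✗
  N7: stuck-at-0, inverted output ✓; others ✗
  N8: stuck-at-1, inverted output ✓; others ✗
Consistent faults: {N7 stuck-at-0, N7 inverted output, N8 stuck-at-1, N8 inverted output} — 4 in all.

4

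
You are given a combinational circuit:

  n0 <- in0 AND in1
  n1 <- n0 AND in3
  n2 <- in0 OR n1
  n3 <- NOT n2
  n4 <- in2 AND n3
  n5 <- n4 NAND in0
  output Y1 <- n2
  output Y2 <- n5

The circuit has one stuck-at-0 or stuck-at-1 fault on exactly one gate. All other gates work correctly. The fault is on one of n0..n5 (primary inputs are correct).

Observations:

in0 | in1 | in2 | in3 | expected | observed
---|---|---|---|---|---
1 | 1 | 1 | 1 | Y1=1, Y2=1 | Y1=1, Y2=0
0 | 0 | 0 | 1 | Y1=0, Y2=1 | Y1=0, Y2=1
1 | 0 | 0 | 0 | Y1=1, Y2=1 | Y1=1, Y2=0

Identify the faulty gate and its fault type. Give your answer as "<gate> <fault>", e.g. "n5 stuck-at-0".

n4 stuck-at-1

Fault-free values for test 1 (in0=1, in1=1, in2=1, in3=1): n0=1, n1=1, n2=1, n3=0, n4=0, n5=1, giving Y1=1, Y2=1. Observed Y1=1, Y2=0.
Test 1: faults giving observed Y1=1, Y2=0 are {n3 stuck-at-1, n4 stuck-at-1, n5 stuck-at-0}.
Test 2 (in0=0, in1=0, in2=0, in3=1): fault-free n0=0, n1=0, n2=0, n3=1, n4=0, n5=1 → Y1=0, Y2=1; observed Y1=0, Y2=1. Eliminates n5 stuck-at-0.
Test 3 (in0=1, in1=0, in2=0, in3=0): fault-free n0=0, n1=0, n2=1, n3=0, n4=0, n5=1 → Y1=1, Y2=1; observed Y1=1, Y2=0. Eliminates n3 stuck-at-1.
Only n4 stuck-at-1 is consistent with every test.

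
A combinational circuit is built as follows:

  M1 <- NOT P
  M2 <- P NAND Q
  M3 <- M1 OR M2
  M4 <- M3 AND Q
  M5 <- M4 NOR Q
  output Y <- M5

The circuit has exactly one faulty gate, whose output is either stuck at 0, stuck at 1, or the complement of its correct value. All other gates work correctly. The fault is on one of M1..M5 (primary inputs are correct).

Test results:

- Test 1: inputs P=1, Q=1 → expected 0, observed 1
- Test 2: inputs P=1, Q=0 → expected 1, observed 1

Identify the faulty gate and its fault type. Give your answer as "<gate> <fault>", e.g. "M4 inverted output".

Fault-free values for test 1 (P=1, Q=1): M1=0, M2=0, M3=0, M4=0, M5=0, giving Y=0. Observed 1.
Test 1: faults giving observed 1 are {M5 stuck-at-1, M5 inverted output}.
Test 2 (P=1, Q=0): fault-free M1=0, M2=1, M3=1, M4=0, M5=1 → 1; observed 1. Eliminates M5 inverted output.
Only M5 stuck-at-1 is consistent with every test.

M5 stuck-at-1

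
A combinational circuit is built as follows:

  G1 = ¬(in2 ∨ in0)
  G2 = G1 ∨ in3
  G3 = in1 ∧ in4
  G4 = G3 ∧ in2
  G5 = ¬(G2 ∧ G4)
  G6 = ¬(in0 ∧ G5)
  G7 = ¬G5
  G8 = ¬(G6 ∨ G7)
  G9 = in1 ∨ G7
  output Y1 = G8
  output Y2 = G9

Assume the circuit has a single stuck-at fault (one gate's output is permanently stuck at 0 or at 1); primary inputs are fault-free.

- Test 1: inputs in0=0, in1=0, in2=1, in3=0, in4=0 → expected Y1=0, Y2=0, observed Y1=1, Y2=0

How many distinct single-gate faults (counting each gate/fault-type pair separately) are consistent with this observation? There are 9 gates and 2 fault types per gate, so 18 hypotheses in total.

2

Fault-free: G1=0, G2=0, G3=0, G4=0, G5=1, G6=1, G7=0, G8=0, G9=0 → Y1=0, Y2=0. Observed Y1=1, Y2=0.
  G1: none of the 2 fault types match ✗
  G2: none of the 2 fault types match ✗
  G3: none of the 2 fault types match ✗
  G4: none of the 2 fault types match ✗
  G5: none of the 2 fault types match ✗
  G6: stuck-at-0 ✓; others ✗
  G7: none of the 2 fault types match ✗
  G8: stuck-at-1 ✓; others ✗
  G9: none of the 2 fault types match ✗
Consistent faults: {G6 stuck-at-0, G8 stuck-at-1} — 2 in all.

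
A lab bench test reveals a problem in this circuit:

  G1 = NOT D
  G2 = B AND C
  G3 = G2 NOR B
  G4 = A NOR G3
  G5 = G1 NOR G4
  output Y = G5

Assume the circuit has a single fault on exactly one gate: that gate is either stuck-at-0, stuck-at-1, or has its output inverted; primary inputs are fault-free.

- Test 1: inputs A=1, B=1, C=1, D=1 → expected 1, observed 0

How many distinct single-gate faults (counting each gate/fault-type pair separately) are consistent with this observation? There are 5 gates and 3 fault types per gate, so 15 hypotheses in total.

6

Fault-free: G1=0, G2=1, G3=0, G4=0, G5=1 → 1. Observed 0.
  G1: stuck-at-1, inverted output ✓; others ✗
  G2: none of the 3 fault types match ✗
  G3: none of the 3 fault types match ✗
  G4: stuck-at-1, inverted output ✓; others ✗
  G5: stuck-at-0, inverted output ✓; others ✗
Consistent faults: {G1 stuck-at-1, G1 inverted output, G4 stuck-at-1, G4 inverted output, G5 stuck-at-0, G5 inverted output} — 6 in all.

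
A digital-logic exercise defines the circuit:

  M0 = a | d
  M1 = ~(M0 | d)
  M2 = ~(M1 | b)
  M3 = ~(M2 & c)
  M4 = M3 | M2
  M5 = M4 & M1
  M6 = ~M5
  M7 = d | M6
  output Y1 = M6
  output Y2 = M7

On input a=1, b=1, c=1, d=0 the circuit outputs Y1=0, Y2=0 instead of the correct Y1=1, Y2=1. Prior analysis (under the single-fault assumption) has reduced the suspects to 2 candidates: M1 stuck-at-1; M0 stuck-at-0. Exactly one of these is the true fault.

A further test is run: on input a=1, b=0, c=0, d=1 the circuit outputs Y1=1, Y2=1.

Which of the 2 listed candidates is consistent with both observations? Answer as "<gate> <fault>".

M0 stuck-at-0

Evaluate each candidate on input a=1, b=0, c=0, d=1:
  M1 stuck-at-1: M0=1, M1=1 [stuck-at-1], M2=0, M3=1, M4=1, M5=1, M6=0, M7=1 → Y1=0, Y2=1 — eliminated
  M0 stuck-at-0: M0=0 [stuck-at-0], M1=0, M2=1, M3=1, M4=1, M5=0, M6=1, M7=1 → Y1=1, Y2=1 — matches
Only M0 stuck-at-0 reproduces the observed Y1=1, Y2=1.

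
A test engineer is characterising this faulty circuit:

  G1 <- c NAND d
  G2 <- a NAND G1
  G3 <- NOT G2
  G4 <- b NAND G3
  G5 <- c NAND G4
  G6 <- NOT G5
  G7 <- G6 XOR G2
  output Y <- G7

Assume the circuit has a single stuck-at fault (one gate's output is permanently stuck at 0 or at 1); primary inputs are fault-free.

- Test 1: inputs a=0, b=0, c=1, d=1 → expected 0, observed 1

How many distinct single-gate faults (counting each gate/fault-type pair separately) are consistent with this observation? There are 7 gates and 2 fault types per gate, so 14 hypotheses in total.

5

Fault-free: G1=0, G2=1, G3=0, G4=1, G5=0, G6=1, G7=0 → 0. Observed 1.
  G1 stuck-at-0: output 0 ✗
  G1 stuck-at-1: output 0 ✗
  G2 stuck-at-0: output 1 ✓
  G2 stuck-at-1: output 0 ✗
  G3 stuck-at-0: output 0 ✗
  G3 stuck-at-1: output 0 ✗
  G4 stuck-at-0: output 1 ✓
  G4 stuck-at-1: output 0 ✗
  G5 stuck-at-0: output 0 ✗
  G5 stuck-at-1: output 1 ✓
  G6 stuck-at-0: output 1 ✓
  G6 stuck-at-1: output 0 ✗
  G7 stuck-at-0: output 0 ✗
  G7 stuck-at-1: output 1 ✓
Consistent faults: {G2 stuck-at-0, G4 stuck-at-0, G5 stuck-at-1, G6 stuck-at-0, G7 stuck-at-1} — 5 in all.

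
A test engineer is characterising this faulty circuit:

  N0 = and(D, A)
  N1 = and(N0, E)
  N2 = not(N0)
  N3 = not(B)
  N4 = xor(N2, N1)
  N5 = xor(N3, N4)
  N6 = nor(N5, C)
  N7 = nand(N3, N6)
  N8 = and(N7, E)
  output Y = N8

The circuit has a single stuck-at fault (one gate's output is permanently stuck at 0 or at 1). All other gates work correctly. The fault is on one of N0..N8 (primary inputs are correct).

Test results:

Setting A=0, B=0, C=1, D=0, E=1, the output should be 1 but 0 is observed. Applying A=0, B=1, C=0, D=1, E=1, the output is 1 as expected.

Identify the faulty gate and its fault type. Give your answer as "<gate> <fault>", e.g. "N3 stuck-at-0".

N6 stuck-at-1

Fault-free values for test 1 (A=0, B=0, C=1, D=0, E=1): N0=0, N1=0, N2=1, N3=1, N4=1, N5=0, N6=0, N7=1, N8=1, giving Y=1. Observed 0.
Test 1: faults giving observed 0 are {N6 stuck-at-1, N7 stuck-at-0, N8 stuck-at-0}.
Test 2 (A=0, B=1, C=0, D=1, E=1): fault-free N0=0, N1=0, N2=1, N3=0, N4=1, N5=1, N6=0, N7=1, N8=1 → 1; observed 1. Eliminates N7 stuck-at-0, N8 stuck-at-0.
Only N6 stuck-at-1 is consistent with every test.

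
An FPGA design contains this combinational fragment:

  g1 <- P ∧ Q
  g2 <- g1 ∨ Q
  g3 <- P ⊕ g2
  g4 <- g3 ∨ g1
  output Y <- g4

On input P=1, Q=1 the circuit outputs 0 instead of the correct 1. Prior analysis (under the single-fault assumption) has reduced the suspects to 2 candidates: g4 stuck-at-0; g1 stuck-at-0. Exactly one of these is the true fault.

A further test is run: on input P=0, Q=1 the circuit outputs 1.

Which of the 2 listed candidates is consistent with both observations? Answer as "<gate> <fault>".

Evaluate each candidate on input P=0, Q=1:
  g4 stuck-at-0: g1=0, g2=1, g3=1, g4=0 [stuck-at-0] → 0 — eliminated
  g1 stuck-at-0: g1=0 [stuck-at-0], g2=1, g3=1, g4=1 → 1 — matches
Only g1 stuck-at-0 reproduces the observed 1.

g1 stuck-at-0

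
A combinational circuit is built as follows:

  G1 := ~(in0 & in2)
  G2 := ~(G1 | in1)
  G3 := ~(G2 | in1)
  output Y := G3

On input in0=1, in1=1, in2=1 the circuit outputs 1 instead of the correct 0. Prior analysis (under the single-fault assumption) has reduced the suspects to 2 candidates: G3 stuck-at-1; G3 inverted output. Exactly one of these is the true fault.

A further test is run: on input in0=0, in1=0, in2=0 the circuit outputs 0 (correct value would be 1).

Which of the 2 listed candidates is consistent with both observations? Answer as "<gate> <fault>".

Evaluate each candidate on input in0=0, in1=0, in2=0:
  G3 stuck-at-1: G1=1, G2=0, G3=1 [stuck-at-1] → 1 — eliminated
  G3 inverted output: G1=1, G2=0, G3=0 [inverted output] → 0 — matches
Only G3 inverted output reproduces the observed 0.

G3 inverted output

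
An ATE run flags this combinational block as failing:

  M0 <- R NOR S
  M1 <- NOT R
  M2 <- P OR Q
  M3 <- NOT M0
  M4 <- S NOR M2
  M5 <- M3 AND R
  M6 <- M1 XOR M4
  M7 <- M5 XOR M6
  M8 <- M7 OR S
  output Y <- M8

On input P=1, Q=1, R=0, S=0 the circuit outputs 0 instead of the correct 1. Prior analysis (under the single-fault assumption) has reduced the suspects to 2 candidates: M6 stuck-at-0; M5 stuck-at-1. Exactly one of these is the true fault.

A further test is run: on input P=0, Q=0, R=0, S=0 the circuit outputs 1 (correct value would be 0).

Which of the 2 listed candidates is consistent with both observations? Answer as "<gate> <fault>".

Evaluate each candidate on input P=0, Q=0, R=0, S=0:
  M6 stuck-at-0: M0=1, M1=1, M2=0, M3=0, M4=1, M5=0, M6=0 [stuck-at-0], M7=0, M8=0 → 0 — eliminated
  M5 stuck-at-1: M0=1, M1=1, M2=0, M3=0, M4=1, M5=1 [stuck-at-1], M6=0, M7=1, M8=1 → 1 — matches
Only M5 stuck-at-1 reproduces the observed 1.

M5 stuck-at-1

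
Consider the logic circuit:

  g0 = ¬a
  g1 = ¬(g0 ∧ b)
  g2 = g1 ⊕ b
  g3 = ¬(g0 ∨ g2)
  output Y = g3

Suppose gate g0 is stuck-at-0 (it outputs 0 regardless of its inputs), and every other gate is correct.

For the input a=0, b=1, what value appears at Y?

Propagate with g0 forced: g0=0 [stuck-at-0], g1=1, g2=0, g3=1.
So Y = 1. (Without the fault it would be 0.)

1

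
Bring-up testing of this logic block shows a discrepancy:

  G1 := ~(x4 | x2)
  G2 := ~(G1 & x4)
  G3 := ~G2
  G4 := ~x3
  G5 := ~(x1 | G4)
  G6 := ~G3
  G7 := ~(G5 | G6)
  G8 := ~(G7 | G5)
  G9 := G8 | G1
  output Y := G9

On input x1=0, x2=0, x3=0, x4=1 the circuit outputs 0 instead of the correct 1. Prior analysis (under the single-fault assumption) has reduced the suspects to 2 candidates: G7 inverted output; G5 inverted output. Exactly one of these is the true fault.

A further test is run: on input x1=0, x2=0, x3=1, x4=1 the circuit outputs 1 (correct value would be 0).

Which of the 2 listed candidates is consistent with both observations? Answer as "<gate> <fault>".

Evaluate each candidate on input x1=0, x2=0, x3=1, x4=1:
  G7 inverted output: G1=0, G2=1, G3=0, G4=0, G5=1, G6=1, G7=1 [inverted output], G8=0, G9=0 → 0 — eliminated
  G5 inverted output: G1=0, G2=1, G3=0, G4=0, G5=0 [inverted output], G6=1, G7=0, G8=1, G9=1 → 1 — matches
Only G5 inverted output reproduces the observed 1.

G5 inverted output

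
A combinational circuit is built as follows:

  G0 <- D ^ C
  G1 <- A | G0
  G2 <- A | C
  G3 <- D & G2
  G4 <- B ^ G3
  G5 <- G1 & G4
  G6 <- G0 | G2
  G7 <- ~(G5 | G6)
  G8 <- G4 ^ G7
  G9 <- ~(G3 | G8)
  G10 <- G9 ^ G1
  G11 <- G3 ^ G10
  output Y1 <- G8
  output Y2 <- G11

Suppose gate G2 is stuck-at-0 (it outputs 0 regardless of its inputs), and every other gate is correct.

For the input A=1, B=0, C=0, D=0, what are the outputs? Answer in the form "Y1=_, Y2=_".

Y1=1, Y2=1

Propagate with G2 forced: G0=0, G1=1, G2=0 [stuck-at-0], G3=0, G4=0, G5=0, G6=0, G7=1, G8=1, G9=0, G10=1, G11=1.
So the outputs are Y1=1, Y2=1. (Without the fault they would be Y1=0, Y2=0.)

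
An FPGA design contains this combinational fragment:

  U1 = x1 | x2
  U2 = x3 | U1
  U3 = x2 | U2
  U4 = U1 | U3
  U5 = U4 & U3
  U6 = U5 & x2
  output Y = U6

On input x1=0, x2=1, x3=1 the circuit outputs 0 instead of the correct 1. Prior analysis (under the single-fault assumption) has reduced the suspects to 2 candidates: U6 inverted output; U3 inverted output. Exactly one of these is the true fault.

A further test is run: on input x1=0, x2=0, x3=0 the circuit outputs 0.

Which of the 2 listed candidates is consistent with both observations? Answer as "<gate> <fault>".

Evaluate each candidate on input x1=0, x2=0, x3=0:
  U6 inverted output: U1=0, U2=0, U3=0, U4=0, U5=0, U6=1 [inverted output] → 1 — eliminated
  U3 inverted output: U1=0, U2=0, U3=1 [inverted output], U4=1, U5=1, U6=0 → 0 — matches
Only U3 inverted output reproduces the observed 0.

U3 inverted output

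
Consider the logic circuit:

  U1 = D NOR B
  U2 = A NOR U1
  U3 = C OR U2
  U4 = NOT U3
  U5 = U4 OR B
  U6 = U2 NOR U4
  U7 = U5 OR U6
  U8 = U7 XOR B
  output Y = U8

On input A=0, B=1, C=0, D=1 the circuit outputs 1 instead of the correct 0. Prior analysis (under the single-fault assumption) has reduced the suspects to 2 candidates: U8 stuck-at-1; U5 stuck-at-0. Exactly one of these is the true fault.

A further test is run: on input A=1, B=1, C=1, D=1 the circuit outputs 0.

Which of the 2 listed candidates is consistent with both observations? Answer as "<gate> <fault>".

U5 stuck-at-0

Evaluate each candidate on input A=1, B=1, C=1, D=1:
  U8 stuck-at-1: U1=0, U2=0, U3=1, U4=0, U5=1, U6=1, U7=1, U8=1 [stuck-at-1] → 1 — eliminated
  U5 stuck-at-0: U1=0, U2=0, U3=1, U4=0, U5=0 [stuck-at-0], U6=1, U7=1, U8=0 → 0 — matches
Only U5 stuck-at-0 reproduces the observed 0.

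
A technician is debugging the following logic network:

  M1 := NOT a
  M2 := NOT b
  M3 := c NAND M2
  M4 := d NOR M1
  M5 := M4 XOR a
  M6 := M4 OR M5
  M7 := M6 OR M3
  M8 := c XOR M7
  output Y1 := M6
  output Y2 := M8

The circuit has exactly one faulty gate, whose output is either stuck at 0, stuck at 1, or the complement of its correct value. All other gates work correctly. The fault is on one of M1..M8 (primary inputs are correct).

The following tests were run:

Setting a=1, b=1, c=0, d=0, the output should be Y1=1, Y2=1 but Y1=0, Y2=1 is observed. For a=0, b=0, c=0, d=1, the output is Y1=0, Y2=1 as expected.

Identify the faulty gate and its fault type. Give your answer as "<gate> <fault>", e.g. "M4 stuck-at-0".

M6 stuck-at-0

Fault-free values for test 1 (a=1, b=1, c=0, d=0): M1=0, M2=0, M3=1, M4=1, M5=0, M6=1, M7=1, M8=1, giving Y1=1, Y2=1. Observed Y1=0, Y2=1.
Test 1: faults giving observed Y1=0, Y2=1 are {M6 stuck-at-0, M6 inverted output}.
Test 2 (a=0, b=0, c=0, d=1): fault-free M1=1, M2=1, M3=1, M4=0, M5=0, M6=0, M7=1, M8=1 → Y1=0, Y2=1; observed Y1=0, Y2=1. Eliminates M6 inverted output.
Only M6 stuck-at-0 is consistent with every test.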